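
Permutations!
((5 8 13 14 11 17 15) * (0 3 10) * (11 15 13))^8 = ((0 3 10)(5 8 11 17 13 14 15))^8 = (0 10 3)(5 8 11 17 13 14 15)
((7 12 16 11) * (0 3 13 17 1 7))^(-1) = ((0 3 13 17 1 7 12 16 11))^(-1) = (0 11 16 12 7 1 17 13 3)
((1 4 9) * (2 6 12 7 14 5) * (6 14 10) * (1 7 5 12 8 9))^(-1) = (1 4)(2 5 12 14)(6 10 7 9 8)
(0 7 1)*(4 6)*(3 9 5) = (0 7 1)(3 9 5)(4 6) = [7, 0, 2, 9, 6, 3, 4, 1, 8, 5]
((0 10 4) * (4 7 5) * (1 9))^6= (0 10 7 5 4)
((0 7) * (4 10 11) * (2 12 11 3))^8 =(2 11 10)(3 12 4)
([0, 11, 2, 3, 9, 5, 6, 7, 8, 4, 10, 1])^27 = (1 11)(4 9)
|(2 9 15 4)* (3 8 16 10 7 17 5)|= 28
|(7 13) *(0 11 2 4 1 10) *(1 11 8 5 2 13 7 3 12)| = 11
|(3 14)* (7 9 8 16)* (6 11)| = 4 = |(3 14)(6 11)(7 9 8 16)|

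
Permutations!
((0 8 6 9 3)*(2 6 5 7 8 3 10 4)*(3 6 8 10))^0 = (10)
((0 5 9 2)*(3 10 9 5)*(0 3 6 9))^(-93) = (0 2)(3 6)(9 10)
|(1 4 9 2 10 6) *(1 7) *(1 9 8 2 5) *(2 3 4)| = 21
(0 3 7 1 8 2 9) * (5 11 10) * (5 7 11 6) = (0 3 11 10 7 1 8 2 9)(5 6) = [3, 8, 9, 11, 4, 6, 5, 1, 2, 0, 7, 10]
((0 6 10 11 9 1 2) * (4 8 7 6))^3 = (0 7 11 2 8 10 1 4 6 9)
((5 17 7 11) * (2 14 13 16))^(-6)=(2 13)(5 7)(11 17)(14 16)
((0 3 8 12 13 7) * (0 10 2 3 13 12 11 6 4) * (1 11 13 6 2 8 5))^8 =(13)(0 4 6)(1 3 11 5 2)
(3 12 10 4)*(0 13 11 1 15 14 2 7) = [13, 15, 7, 12, 3, 5, 6, 0, 8, 9, 4, 1, 10, 11, 2, 14] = (0 13 11 1 15 14 2 7)(3 12 10 4)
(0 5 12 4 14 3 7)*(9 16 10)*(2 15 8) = (0 5 12 4 14 3 7)(2 15 8)(9 16 10) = [5, 1, 15, 7, 14, 12, 6, 0, 2, 16, 9, 11, 4, 13, 3, 8, 10]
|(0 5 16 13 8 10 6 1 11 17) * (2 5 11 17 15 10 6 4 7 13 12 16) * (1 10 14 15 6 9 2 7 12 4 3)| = |(0 11 6 10 3 1 17)(2 5 7 13 8 9)(4 12 16)(14 15)| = 42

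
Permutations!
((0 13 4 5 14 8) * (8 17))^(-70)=(17)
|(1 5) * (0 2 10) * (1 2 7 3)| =7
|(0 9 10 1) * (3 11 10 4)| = |(0 9 4 3 11 10 1)| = 7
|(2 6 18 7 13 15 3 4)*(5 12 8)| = |(2 6 18 7 13 15 3 4)(5 12 8)| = 24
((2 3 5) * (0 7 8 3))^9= ((0 7 8 3 5 2))^9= (0 3)(2 8)(5 7)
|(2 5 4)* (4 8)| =4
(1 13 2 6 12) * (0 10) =[10, 13, 6, 3, 4, 5, 12, 7, 8, 9, 0, 11, 1, 2] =(0 10)(1 13 2 6 12)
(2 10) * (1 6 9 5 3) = (1 6 9 5 3)(2 10) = [0, 6, 10, 1, 4, 3, 9, 7, 8, 5, 2]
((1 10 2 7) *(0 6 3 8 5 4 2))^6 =(0 2 3 1 5)(4 6 7 8 10)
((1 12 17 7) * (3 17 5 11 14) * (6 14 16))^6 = ((1 12 5 11 16 6 14 3 17 7))^6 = (1 14 5 17 16)(3 11 7 6 12)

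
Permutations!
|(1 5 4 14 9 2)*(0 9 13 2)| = |(0 9)(1 5 4 14 13 2)| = 6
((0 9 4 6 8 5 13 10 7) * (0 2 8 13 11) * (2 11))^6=(0 7 13 4)(6 9 11 10)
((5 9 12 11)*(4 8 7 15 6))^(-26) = ((4 8 7 15 6)(5 9 12 11))^(-26) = (4 6 15 7 8)(5 12)(9 11)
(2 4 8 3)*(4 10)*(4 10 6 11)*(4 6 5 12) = (2 5 12 4 8 3)(6 11) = [0, 1, 5, 2, 8, 12, 11, 7, 3, 9, 10, 6, 4]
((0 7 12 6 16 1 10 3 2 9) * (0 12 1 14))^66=((0 7 1 10 3 2 9 12 6 16 14))^66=(16)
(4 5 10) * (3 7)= [0, 1, 2, 7, 5, 10, 6, 3, 8, 9, 4]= (3 7)(4 5 10)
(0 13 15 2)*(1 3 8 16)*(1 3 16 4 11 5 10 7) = (0 13 15 2)(1 16 3 8 4 11 5 10 7) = [13, 16, 0, 8, 11, 10, 6, 1, 4, 9, 7, 5, 12, 15, 14, 2, 3]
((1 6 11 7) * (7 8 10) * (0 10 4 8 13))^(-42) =(13)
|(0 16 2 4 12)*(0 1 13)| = 7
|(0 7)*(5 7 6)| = 4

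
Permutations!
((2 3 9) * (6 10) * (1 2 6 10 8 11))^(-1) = (1 11 8 6 9 3 2)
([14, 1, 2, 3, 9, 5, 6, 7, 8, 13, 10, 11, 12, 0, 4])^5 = [0, 1, 2, 3, 4, 5, 6, 7, 8, 9, 10, 11, 12, 13, 14]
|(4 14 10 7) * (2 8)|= |(2 8)(4 14 10 7)|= 4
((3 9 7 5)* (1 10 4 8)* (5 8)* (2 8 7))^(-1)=((1 10 4 5 3 9 2 8))^(-1)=(1 8 2 9 3 5 4 10)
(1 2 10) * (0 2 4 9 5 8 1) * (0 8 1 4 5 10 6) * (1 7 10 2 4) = (0 4 9 2 6)(1 5 7 10 8) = [4, 5, 6, 3, 9, 7, 0, 10, 1, 2, 8]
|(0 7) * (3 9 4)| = 6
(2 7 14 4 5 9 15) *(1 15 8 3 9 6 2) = (1 15)(2 7 14 4 5 6)(3 9 8) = [0, 15, 7, 9, 5, 6, 2, 14, 3, 8, 10, 11, 12, 13, 4, 1]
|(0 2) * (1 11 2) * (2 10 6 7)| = |(0 1 11 10 6 7 2)| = 7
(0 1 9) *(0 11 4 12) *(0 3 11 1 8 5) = (0 8 5)(1 9)(3 11 4 12) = [8, 9, 2, 11, 12, 0, 6, 7, 5, 1, 10, 4, 3]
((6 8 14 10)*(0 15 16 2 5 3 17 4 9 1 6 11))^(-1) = ((0 15 16 2 5 3 17 4 9 1 6 8 14 10 11))^(-1) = (0 11 10 14 8 6 1 9 4 17 3 5 2 16 15)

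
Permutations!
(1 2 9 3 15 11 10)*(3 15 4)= [0, 2, 9, 4, 3, 5, 6, 7, 8, 15, 1, 10, 12, 13, 14, 11]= (1 2 9 15 11 10)(3 4)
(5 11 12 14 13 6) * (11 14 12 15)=(5 14 13 6)(11 15)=[0, 1, 2, 3, 4, 14, 5, 7, 8, 9, 10, 15, 12, 6, 13, 11]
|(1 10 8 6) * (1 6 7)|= 4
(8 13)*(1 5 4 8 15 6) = (1 5 4 8 13 15 6) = [0, 5, 2, 3, 8, 4, 1, 7, 13, 9, 10, 11, 12, 15, 14, 6]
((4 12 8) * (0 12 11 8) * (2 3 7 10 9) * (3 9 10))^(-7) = (0 12)(2 9)(3 7)(4 8 11)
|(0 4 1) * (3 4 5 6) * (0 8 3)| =|(0 5 6)(1 8 3 4)| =12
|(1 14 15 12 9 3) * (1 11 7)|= |(1 14 15 12 9 3 11 7)|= 8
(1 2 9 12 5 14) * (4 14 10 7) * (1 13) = (1 2 9 12 5 10 7 4 14 13) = [0, 2, 9, 3, 14, 10, 6, 4, 8, 12, 7, 11, 5, 1, 13]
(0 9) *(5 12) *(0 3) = (0 9 3)(5 12) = [9, 1, 2, 0, 4, 12, 6, 7, 8, 3, 10, 11, 5]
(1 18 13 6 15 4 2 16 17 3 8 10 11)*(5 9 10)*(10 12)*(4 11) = (1 18 13 6 15 11)(2 16 17 3 8 5 9 12 10 4) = [0, 18, 16, 8, 2, 9, 15, 7, 5, 12, 4, 1, 10, 6, 14, 11, 17, 3, 13]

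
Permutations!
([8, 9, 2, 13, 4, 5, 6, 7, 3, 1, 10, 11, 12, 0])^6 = [3, 1, 2, 0, 4, 5, 6, 7, 13, 9, 10, 11, 12, 8]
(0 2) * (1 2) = (0 1 2) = [1, 2, 0]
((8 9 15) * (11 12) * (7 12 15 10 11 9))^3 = (7 10 8 9 15 12 11)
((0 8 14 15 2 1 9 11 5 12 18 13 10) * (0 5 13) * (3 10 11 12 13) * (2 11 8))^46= (0 12 1)(2 18 9)(3 15 8 5)(10 11 14 13)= ((0 2 1 9 12 18)(3 10 5 13 8 14 15 11))^46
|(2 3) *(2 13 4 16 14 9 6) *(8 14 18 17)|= |(2 3 13 4 16 18 17 8 14 9 6)|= 11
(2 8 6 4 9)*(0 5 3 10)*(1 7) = (0 5 3 10)(1 7)(2 8 6 4 9) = [5, 7, 8, 10, 9, 3, 4, 1, 6, 2, 0]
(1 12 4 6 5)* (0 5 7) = (0 5 1 12 4 6 7) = [5, 12, 2, 3, 6, 1, 7, 0, 8, 9, 10, 11, 4]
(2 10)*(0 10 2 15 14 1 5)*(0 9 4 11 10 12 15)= (0 12 15 14 1 5 9 4 11 10)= [12, 5, 2, 3, 11, 9, 6, 7, 8, 4, 0, 10, 15, 13, 1, 14]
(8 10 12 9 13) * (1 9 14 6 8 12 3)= (1 9 13 12 14 6 8 10 3)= [0, 9, 2, 1, 4, 5, 8, 7, 10, 13, 3, 11, 14, 12, 6]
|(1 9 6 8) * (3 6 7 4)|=|(1 9 7 4 3 6 8)|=7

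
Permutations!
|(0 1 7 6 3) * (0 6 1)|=|(1 7)(3 6)|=2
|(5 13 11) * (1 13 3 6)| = |(1 13 11 5 3 6)| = 6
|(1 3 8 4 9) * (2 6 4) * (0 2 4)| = |(0 2 6)(1 3 8 4 9)| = 15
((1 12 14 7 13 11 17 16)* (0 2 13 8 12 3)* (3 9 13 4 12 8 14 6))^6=((0 2 4 12 6 3)(1 9 13 11 17 16)(7 14))^6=(17)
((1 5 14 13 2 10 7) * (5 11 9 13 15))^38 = (1 13 7 9 10 11 2)(5 15 14)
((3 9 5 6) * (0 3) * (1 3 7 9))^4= ((0 7 9 5 6)(1 3))^4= (0 6 5 9 7)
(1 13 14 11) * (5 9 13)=(1 5 9 13 14 11)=[0, 5, 2, 3, 4, 9, 6, 7, 8, 13, 10, 1, 12, 14, 11]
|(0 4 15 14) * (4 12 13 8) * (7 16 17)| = |(0 12 13 8 4 15 14)(7 16 17)| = 21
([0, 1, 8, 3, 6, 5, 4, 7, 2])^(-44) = [0, 1, 2, 3, 4, 5, 6, 7, 8]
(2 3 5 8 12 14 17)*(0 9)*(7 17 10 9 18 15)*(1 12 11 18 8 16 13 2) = (0 8 11 18 15 7 17 1 12 14 10 9)(2 3 5 16 13) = [8, 12, 3, 5, 4, 16, 6, 17, 11, 0, 9, 18, 14, 2, 10, 7, 13, 1, 15]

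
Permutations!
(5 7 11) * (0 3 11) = [3, 1, 2, 11, 4, 7, 6, 0, 8, 9, 10, 5] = (0 3 11 5 7)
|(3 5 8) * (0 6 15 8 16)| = 7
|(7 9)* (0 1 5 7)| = |(0 1 5 7 9)| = 5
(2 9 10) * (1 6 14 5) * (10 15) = (1 6 14 5)(2 9 15 10) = [0, 6, 9, 3, 4, 1, 14, 7, 8, 15, 2, 11, 12, 13, 5, 10]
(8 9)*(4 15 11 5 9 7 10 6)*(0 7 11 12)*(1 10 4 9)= [7, 10, 2, 3, 15, 1, 9, 4, 11, 8, 6, 5, 0, 13, 14, 12]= (0 7 4 15 12)(1 10 6 9 8 11 5)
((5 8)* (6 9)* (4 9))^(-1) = ((4 9 6)(5 8))^(-1) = (4 6 9)(5 8)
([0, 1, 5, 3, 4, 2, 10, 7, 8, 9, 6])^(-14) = [0, 1, 2, 3, 4, 5, 6, 7, 8, 9, 10]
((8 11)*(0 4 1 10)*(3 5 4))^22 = (11)(0 1 5)(3 10 4)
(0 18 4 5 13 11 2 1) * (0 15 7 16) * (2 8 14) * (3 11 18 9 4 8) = [9, 15, 1, 11, 5, 13, 6, 16, 14, 4, 10, 3, 12, 18, 2, 7, 0, 17, 8] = (0 9 4 5 13 18 8 14 2 1 15 7 16)(3 11)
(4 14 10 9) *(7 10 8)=(4 14 8 7 10 9)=[0, 1, 2, 3, 14, 5, 6, 10, 7, 4, 9, 11, 12, 13, 8]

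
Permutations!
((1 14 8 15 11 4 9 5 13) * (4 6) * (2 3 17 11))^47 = (1 6 15 5 17 14 4 2 13 11 8 9 3)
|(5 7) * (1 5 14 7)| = 2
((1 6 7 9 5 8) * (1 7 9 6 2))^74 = ((1 2)(5 8 7 6 9))^74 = (5 9 6 7 8)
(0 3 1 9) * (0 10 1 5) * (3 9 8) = [9, 8, 2, 5, 4, 0, 6, 7, 3, 10, 1] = (0 9 10 1 8 3 5)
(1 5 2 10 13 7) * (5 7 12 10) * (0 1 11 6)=(0 1 7 11 6)(2 5)(10 13 12)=[1, 7, 5, 3, 4, 2, 0, 11, 8, 9, 13, 6, 10, 12]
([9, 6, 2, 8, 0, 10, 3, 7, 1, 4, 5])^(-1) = (0 4 9)(1 8 3 6)(5 10)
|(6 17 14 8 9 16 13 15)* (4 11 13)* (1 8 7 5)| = 13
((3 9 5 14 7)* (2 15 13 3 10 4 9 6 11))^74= (2 13 6)(3 11 15)(4 5 7)(9 14 10)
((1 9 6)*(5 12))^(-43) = ((1 9 6)(5 12))^(-43) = (1 6 9)(5 12)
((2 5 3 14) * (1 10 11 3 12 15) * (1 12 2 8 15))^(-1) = ((1 10 11 3 14 8 15 12)(2 5))^(-1) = (1 12 15 8 14 3 11 10)(2 5)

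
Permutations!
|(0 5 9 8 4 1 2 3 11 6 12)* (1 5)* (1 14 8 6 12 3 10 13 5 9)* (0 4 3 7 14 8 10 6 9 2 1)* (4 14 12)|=13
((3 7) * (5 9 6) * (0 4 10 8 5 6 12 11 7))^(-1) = ((0 4 10 8 5 9 12 11 7 3))^(-1) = (0 3 7 11 12 9 5 8 10 4)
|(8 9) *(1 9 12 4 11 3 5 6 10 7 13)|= |(1 9 8 12 4 11 3 5 6 10 7 13)|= 12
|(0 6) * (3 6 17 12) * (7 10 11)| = 15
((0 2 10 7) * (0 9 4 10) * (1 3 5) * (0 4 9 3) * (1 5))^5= ((0 2 4 10 7 3 1))^5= (0 3 10 2 1 7 4)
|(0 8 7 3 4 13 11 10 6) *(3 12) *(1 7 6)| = 24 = |(0 8 6)(1 7 12 3 4 13 11 10)|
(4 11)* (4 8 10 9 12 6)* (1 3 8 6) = (1 3 8 10 9 12)(4 11 6) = [0, 3, 2, 8, 11, 5, 4, 7, 10, 12, 9, 6, 1]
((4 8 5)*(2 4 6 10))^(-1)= (2 10 6 5 8 4)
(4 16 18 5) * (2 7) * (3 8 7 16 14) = (2 16 18 5 4 14 3 8 7) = [0, 1, 16, 8, 14, 4, 6, 2, 7, 9, 10, 11, 12, 13, 3, 15, 18, 17, 5]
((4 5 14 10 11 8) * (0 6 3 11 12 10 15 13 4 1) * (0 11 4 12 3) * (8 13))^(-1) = (0 6)(1 8 15 14 5 4 3 10 12 13 11)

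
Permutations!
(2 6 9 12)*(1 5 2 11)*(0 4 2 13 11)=(0 4 2 6 9 12)(1 5 13 11)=[4, 5, 6, 3, 2, 13, 9, 7, 8, 12, 10, 1, 0, 11]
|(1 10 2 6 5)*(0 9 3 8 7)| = |(0 9 3 8 7)(1 10 2 6 5)| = 5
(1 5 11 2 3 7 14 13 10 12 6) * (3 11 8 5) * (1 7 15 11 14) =(1 3 15 11 2 14 13 10 12 6 7)(5 8) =[0, 3, 14, 15, 4, 8, 7, 1, 5, 9, 12, 2, 6, 10, 13, 11]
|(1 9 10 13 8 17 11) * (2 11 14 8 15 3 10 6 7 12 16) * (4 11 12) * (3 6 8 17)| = |(1 9 8 3 10 13 15 6 7 4 11)(2 12 16)(14 17)| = 66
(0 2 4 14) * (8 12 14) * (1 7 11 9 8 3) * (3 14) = [2, 7, 4, 1, 14, 5, 6, 11, 12, 8, 10, 9, 3, 13, 0] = (0 2 4 14)(1 7 11 9 8 12 3)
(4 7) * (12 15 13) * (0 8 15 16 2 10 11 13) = [8, 1, 10, 3, 7, 5, 6, 4, 15, 9, 11, 13, 16, 12, 14, 0, 2] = (0 8 15)(2 10 11 13 12 16)(4 7)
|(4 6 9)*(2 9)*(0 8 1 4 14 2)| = |(0 8 1 4 6)(2 9 14)| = 15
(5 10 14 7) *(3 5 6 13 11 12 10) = (3 5)(6 13 11 12 10 14 7) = [0, 1, 2, 5, 4, 3, 13, 6, 8, 9, 14, 12, 10, 11, 7]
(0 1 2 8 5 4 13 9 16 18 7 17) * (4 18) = (0 1 2 8 5 18 7 17)(4 13 9 16) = [1, 2, 8, 3, 13, 18, 6, 17, 5, 16, 10, 11, 12, 9, 14, 15, 4, 0, 7]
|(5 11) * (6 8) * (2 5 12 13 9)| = |(2 5 11 12 13 9)(6 8)| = 6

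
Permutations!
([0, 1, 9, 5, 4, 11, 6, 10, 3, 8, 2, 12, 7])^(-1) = (2 10 7 12 11 5 3 8 9)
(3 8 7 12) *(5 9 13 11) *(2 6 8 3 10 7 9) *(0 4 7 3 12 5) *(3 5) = [4, 1, 6, 12, 7, 2, 8, 3, 9, 13, 5, 0, 10, 11] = (0 4 7 3 12 10 5 2 6 8 9 13 11)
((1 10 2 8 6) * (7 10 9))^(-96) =((1 9 7 10 2 8 6))^(-96) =(1 7 2 6 9 10 8)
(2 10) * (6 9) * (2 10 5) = [0, 1, 5, 3, 4, 2, 9, 7, 8, 6, 10] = (10)(2 5)(6 9)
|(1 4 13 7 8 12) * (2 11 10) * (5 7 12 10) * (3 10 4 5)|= 28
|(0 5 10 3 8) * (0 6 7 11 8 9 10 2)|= 12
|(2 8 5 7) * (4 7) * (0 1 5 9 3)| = |(0 1 5 4 7 2 8 9 3)| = 9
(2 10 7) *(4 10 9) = [0, 1, 9, 3, 10, 5, 6, 2, 8, 4, 7] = (2 9 4 10 7)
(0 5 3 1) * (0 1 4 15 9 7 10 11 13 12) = (0 5 3 4 15 9 7 10 11 13 12) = [5, 1, 2, 4, 15, 3, 6, 10, 8, 7, 11, 13, 0, 12, 14, 9]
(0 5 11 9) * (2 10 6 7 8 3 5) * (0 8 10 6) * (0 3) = (0 2 6 7 10 3 5 11 9 8) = [2, 1, 6, 5, 4, 11, 7, 10, 0, 8, 3, 9]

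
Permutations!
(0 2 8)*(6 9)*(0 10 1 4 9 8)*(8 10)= (0 2)(1 4 9 6 10)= [2, 4, 0, 3, 9, 5, 10, 7, 8, 6, 1]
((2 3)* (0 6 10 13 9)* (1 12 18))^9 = (18)(0 9 13 10 6)(2 3) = ((0 6 10 13 9)(1 12 18)(2 3))^9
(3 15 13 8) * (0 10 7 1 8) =(0 10 7 1 8 3 15 13) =[10, 8, 2, 15, 4, 5, 6, 1, 3, 9, 7, 11, 12, 0, 14, 13]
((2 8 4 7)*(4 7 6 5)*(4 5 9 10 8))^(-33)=(2 6 10 7 4 9 8)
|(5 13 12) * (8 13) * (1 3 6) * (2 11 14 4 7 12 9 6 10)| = 14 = |(1 3 10 2 11 14 4 7 12 5 8 13 9 6)|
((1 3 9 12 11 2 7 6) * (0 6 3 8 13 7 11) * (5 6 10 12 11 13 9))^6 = (1 7 9 5 2)(3 11 6 13 8)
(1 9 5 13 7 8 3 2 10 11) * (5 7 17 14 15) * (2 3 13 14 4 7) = [0, 9, 10, 3, 7, 14, 6, 8, 13, 2, 11, 1, 12, 17, 15, 5, 16, 4] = (1 9 2 10 11)(4 7 8 13 17)(5 14 15)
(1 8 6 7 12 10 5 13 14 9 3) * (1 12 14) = [0, 8, 2, 12, 4, 13, 7, 14, 6, 3, 5, 11, 10, 1, 9] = (1 8 6 7 14 9 3 12 10 5 13)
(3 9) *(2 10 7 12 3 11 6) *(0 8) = (0 8)(2 10 7 12 3 9 11 6) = [8, 1, 10, 9, 4, 5, 2, 12, 0, 11, 7, 6, 3]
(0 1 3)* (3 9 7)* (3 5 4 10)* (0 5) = (0 1 9 7)(3 5 4 10) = [1, 9, 2, 5, 10, 4, 6, 0, 8, 7, 3]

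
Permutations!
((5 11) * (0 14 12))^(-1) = (0 12 14)(5 11)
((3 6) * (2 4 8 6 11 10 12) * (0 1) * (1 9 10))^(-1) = (0 1 11 3 6 8 4 2 12 10 9) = ((0 9 10 12 2 4 8 6 3 11 1))^(-1)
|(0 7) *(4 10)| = |(0 7)(4 10)| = 2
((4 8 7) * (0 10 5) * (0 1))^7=(0 1 5 10)(4 8 7)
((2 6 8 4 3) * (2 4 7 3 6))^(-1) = ((3 4 6 8 7))^(-1) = (3 7 8 6 4)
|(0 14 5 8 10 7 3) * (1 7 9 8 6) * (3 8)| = 10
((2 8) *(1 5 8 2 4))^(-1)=(1 4 8 5)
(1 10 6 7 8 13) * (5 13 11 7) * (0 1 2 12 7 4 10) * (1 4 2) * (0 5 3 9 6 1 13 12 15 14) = (0 4 10 1 5 12 7 8 11 2 15 14)(3 9 6) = [4, 5, 15, 9, 10, 12, 3, 8, 11, 6, 1, 2, 7, 13, 0, 14]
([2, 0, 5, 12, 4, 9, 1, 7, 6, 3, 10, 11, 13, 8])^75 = [12, 3, 13, 1, 4, 8, 9, 7, 5, 6, 10, 11, 0, 2]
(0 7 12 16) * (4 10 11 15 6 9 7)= (0 4 10 11 15 6 9 7 12 16)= [4, 1, 2, 3, 10, 5, 9, 12, 8, 7, 11, 15, 16, 13, 14, 6, 0]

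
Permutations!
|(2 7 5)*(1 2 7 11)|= 6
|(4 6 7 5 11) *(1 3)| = 10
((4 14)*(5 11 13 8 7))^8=(14)(5 8 11 7 13)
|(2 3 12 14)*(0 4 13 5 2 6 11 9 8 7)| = |(0 4 13 5 2 3 12 14 6 11 9 8 7)| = 13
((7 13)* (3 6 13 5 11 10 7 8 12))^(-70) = (13)(5 10)(7 11)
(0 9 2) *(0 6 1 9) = [0, 9, 6, 3, 4, 5, 1, 7, 8, 2] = (1 9 2 6)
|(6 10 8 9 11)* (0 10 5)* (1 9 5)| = 4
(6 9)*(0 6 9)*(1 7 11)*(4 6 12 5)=[12, 7, 2, 3, 6, 4, 0, 11, 8, 9, 10, 1, 5]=(0 12 5 4 6)(1 7 11)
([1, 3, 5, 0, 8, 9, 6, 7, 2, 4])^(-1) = (0 3 1)(2 8 4 9 5)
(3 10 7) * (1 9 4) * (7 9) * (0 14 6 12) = (0 14 6 12)(1 7 3 10 9 4) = [14, 7, 2, 10, 1, 5, 12, 3, 8, 4, 9, 11, 0, 13, 6]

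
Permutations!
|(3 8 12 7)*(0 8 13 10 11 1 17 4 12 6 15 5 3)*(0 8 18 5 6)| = |(0 18 5 3 13 10 11 1 17 4 12 7 8)(6 15)| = 26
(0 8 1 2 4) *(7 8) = [7, 2, 4, 3, 0, 5, 6, 8, 1] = (0 7 8 1 2 4)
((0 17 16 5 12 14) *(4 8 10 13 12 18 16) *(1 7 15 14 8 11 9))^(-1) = (0 14 15 7 1 9 11 4 17)(5 16 18)(8 12 13 10)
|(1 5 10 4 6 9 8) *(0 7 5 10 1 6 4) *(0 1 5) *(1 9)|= 10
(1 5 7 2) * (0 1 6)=(0 1 5 7 2 6)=[1, 5, 6, 3, 4, 7, 0, 2]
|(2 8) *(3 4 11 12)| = 4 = |(2 8)(3 4 11 12)|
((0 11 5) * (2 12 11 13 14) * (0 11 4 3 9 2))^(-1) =(0 14 13)(2 9 3 4 12)(5 11)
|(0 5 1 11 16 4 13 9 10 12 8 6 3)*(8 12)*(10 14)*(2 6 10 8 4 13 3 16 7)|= |(0 5 1 11 7 2 6 16 13 9 14 8 10 4 3)|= 15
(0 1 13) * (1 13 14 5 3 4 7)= [13, 14, 2, 4, 7, 3, 6, 1, 8, 9, 10, 11, 12, 0, 5]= (0 13)(1 14 5 3 4 7)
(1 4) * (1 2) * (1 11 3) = (1 4 2 11 3) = [0, 4, 11, 1, 2, 5, 6, 7, 8, 9, 10, 3]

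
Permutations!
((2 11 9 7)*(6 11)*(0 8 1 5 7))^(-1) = ((0 8 1 5 7 2 6 11 9))^(-1) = (0 9 11 6 2 7 5 1 8)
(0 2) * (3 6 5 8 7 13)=(0 2)(3 6 5 8 7 13)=[2, 1, 0, 6, 4, 8, 5, 13, 7, 9, 10, 11, 12, 3]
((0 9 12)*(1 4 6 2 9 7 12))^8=(0 12 7)(1 2 4 9 6)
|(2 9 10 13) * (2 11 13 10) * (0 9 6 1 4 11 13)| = |(13)(0 9 2 6 1 4 11)| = 7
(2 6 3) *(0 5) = (0 5)(2 6 3) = [5, 1, 6, 2, 4, 0, 3]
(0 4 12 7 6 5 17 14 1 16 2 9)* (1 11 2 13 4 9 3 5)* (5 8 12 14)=[9, 16, 3, 8, 14, 17, 1, 6, 12, 0, 10, 2, 7, 4, 11, 15, 13, 5]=(0 9)(1 16 13 4 14 11 2 3 8 12 7 6)(5 17)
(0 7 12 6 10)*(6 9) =(0 7 12 9 6 10) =[7, 1, 2, 3, 4, 5, 10, 12, 8, 6, 0, 11, 9]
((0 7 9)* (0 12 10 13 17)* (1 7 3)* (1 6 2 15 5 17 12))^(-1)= ((0 3 6 2 15 5 17)(1 7 9)(10 13 12))^(-1)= (0 17 5 15 2 6 3)(1 9 7)(10 12 13)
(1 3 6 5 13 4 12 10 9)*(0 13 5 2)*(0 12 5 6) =(0 13 4 5 6 2 12 10 9 1 3) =[13, 3, 12, 0, 5, 6, 2, 7, 8, 1, 9, 11, 10, 4]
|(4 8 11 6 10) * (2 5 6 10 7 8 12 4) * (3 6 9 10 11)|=|(2 5 9 10)(3 6 7 8)(4 12)|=4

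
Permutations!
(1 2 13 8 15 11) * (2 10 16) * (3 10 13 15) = (1 13 8 3 10 16 2 15 11) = [0, 13, 15, 10, 4, 5, 6, 7, 3, 9, 16, 1, 12, 8, 14, 11, 2]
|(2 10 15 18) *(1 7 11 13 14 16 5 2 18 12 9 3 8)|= 14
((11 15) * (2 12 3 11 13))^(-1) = ((2 12 3 11 15 13))^(-1) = (2 13 15 11 3 12)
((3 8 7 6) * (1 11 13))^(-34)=((1 11 13)(3 8 7 6))^(-34)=(1 13 11)(3 7)(6 8)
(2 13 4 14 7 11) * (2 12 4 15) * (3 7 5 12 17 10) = (2 13 15)(3 7 11 17 10)(4 14 5 12) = [0, 1, 13, 7, 14, 12, 6, 11, 8, 9, 3, 17, 4, 15, 5, 2, 16, 10]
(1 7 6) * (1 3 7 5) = (1 5)(3 7 6) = [0, 5, 2, 7, 4, 1, 3, 6]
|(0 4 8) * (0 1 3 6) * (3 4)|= |(0 3 6)(1 4 8)|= 3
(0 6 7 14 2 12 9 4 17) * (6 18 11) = (0 18 11 6 7 14 2 12 9 4 17) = [18, 1, 12, 3, 17, 5, 7, 14, 8, 4, 10, 6, 9, 13, 2, 15, 16, 0, 11]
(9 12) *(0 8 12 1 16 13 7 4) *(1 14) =(0 8 12 9 14 1 16 13 7 4) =[8, 16, 2, 3, 0, 5, 6, 4, 12, 14, 10, 11, 9, 7, 1, 15, 13]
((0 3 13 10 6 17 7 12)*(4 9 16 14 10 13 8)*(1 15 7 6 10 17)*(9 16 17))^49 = (0 15 17 16 3 7 6 14 8 12 1 9 4)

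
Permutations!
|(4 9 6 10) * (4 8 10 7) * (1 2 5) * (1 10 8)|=|(1 2 5 10)(4 9 6 7)|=4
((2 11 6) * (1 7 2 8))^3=(1 11)(2 8)(6 7)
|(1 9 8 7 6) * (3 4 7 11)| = |(1 9 8 11 3 4 7 6)| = 8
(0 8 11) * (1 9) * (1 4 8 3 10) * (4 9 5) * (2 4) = (0 3 10 1 5 2 4 8 11) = [3, 5, 4, 10, 8, 2, 6, 7, 11, 9, 1, 0]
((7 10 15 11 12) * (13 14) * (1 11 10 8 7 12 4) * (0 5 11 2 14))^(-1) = ((0 5 11 4 1 2 14 13)(7 8)(10 15))^(-1) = (0 13 14 2 1 4 11 5)(7 8)(10 15)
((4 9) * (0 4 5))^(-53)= (0 5 9 4)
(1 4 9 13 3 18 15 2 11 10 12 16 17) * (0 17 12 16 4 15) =(0 17 1 15 2 11 10 16 12 4 9 13 3 18) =[17, 15, 11, 18, 9, 5, 6, 7, 8, 13, 16, 10, 4, 3, 14, 2, 12, 1, 0]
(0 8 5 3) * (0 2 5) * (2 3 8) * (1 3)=(0 2 5 8)(1 3)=[2, 3, 5, 1, 4, 8, 6, 7, 0]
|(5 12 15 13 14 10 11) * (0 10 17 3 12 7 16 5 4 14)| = |(0 10 11 4 14 17 3 12 15 13)(5 7 16)| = 30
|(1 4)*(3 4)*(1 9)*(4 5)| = 5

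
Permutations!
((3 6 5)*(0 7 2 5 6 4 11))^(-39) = (0 5 11 2 4 7 3)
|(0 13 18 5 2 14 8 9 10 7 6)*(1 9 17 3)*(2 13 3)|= 84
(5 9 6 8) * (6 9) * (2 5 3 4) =(9)(2 5 6 8 3 4) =[0, 1, 5, 4, 2, 6, 8, 7, 3, 9]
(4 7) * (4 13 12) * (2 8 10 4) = [0, 1, 8, 3, 7, 5, 6, 13, 10, 9, 4, 11, 2, 12] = (2 8 10 4 7 13 12)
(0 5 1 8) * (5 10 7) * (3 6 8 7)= [10, 7, 2, 6, 4, 1, 8, 5, 0, 9, 3]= (0 10 3 6 8)(1 7 5)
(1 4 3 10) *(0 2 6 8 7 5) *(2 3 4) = (0 3 10 1 2 6 8 7 5) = [3, 2, 6, 10, 4, 0, 8, 5, 7, 9, 1]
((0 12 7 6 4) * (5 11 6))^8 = ((0 12 7 5 11 6 4))^8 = (0 12 7 5 11 6 4)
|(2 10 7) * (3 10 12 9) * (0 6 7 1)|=9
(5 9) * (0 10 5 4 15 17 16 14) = (0 10 5 9 4 15 17 16 14) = [10, 1, 2, 3, 15, 9, 6, 7, 8, 4, 5, 11, 12, 13, 0, 17, 14, 16]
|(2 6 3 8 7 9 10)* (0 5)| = 14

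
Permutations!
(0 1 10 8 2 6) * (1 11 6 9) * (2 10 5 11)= (0 2 9 1 5 11 6)(8 10)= [2, 5, 9, 3, 4, 11, 0, 7, 10, 1, 8, 6]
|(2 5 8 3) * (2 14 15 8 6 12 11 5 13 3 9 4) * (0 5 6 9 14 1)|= |(0 5 9 4 2 13 3 1)(6 12 11)(8 14 15)|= 24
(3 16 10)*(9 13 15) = (3 16 10)(9 13 15) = [0, 1, 2, 16, 4, 5, 6, 7, 8, 13, 3, 11, 12, 15, 14, 9, 10]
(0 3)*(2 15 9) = (0 3)(2 15 9) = [3, 1, 15, 0, 4, 5, 6, 7, 8, 2, 10, 11, 12, 13, 14, 9]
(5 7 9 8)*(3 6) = (3 6)(5 7 9 8) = [0, 1, 2, 6, 4, 7, 3, 9, 5, 8]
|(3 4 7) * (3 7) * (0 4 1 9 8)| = 6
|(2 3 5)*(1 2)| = 4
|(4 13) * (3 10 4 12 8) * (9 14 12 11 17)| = 10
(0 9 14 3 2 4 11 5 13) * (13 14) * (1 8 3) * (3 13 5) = (0 9 5 14 1 8 13)(2 4 11 3) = [9, 8, 4, 2, 11, 14, 6, 7, 13, 5, 10, 3, 12, 0, 1]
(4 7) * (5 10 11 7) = (4 5 10 11 7) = [0, 1, 2, 3, 5, 10, 6, 4, 8, 9, 11, 7]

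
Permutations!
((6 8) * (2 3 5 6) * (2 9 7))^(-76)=((2 3 5 6 8 9 7))^(-76)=(2 3 5 6 8 9 7)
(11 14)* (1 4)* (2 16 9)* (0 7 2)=(0 7 2 16 9)(1 4)(11 14)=[7, 4, 16, 3, 1, 5, 6, 2, 8, 0, 10, 14, 12, 13, 11, 15, 9]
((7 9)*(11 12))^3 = ((7 9)(11 12))^3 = (7 9)(11 12)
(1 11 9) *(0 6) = (0 6)(1 11 9) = [6, 11, 2, 3, 4, 5, 0, 7, 8, 1, 10, 9]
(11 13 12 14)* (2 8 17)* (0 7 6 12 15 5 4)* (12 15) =(0 7 6 15 5 4)(2 8 17)(11 13 12 14) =[7, 1, 8, 3, 0, 4, 15, 6, 17, 9, 10, 13, 14, 12, 11, 5, 16, 2]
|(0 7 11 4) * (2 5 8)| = 12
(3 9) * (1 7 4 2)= (1 7 4 2)(3 9)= [0, 7, 1, 9, 2, 5, 6, 4, 8, 3]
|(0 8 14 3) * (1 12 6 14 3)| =12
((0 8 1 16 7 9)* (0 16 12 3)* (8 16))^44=(0 8)(1 16)(3 9)(7 12)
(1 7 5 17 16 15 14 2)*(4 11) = (1 7 5 17 16 15 14 2)(4 11) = [0, 7, 1, 3, 11, 17, 6, 5, 8, 9, 10, 4, 12, 13, 2, 14, 15, 16]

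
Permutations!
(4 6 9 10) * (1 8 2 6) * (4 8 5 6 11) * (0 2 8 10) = [2, 5, 11, 3, 1, 6, 9, 7, 8, 0, 10, 4] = (0 2 11 4 1 5 6 9)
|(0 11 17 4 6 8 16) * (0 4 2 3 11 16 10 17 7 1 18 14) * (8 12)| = |(0 16 4 6 12 8 10 17 2 3 11 7 1 18 14)| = 15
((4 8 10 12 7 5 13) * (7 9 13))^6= (13)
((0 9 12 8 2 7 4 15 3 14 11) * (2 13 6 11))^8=(0 9 12 8 13 6 11)(2 4 3)(7 15 14)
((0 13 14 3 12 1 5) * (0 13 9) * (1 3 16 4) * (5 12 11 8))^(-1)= (0 9)(1 4 16 14 13 5 8 11 3 12)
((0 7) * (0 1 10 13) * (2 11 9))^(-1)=((0 7 1 10 13)(2 11 9))^(-1)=(0 13 10 1 7)(2 9 11)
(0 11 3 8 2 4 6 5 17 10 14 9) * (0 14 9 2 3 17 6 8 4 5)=(0 11 17 10 9 14 2 5 6)(3 4 8)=[11, 1, 5, 4, 8, 6, 0, 7, 3, 14, 9, 17, 12, 13, 2, 15, 16, 10]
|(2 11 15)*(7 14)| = 6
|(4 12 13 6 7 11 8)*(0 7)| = |(0 7 11 8 4 12 13 6)| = 8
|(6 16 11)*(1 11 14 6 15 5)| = |(1 11 15 5)(6 16 14)| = 12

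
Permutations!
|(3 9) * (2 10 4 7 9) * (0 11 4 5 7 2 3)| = 8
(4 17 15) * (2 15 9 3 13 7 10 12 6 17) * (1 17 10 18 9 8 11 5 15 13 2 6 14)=(1 17 8 11 5 15 4 6 10 12 14)(2 13 7 18 9 3)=[0, 17, 13, 2, 6, 15, 10, 18, 11, 3, 12, 5, 14, 7, 1, 4, 16, 8, 9]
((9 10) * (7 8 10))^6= ((7 8 10 9))^6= (7 10)(8 9)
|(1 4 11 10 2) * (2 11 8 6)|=10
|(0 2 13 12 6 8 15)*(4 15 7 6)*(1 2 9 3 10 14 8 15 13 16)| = |(0 9 3 10 14 8 7 6 15)(1 2 16)(4 13 12)| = 9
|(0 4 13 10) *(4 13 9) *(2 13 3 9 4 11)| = 7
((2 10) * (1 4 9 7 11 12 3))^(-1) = ((1 4 9 7 11 12 3)(2 10))^(-1) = (1 3 12 11 7 9 4)(2 10)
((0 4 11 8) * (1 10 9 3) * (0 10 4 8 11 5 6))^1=(11)(0 8 10 9 3 1 4 5 6)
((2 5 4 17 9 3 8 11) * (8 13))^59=((2 5 4 17 9 3 13 8 11))^59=(2 3 5 13 4 8 17 11 9)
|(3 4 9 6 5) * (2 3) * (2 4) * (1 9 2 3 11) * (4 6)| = 10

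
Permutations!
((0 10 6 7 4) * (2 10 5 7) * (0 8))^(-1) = (0 8 4 7 5)(2 6 10)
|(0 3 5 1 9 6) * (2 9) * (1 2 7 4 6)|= 9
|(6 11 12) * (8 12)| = 4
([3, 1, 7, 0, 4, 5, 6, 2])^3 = (0 3)(2 7)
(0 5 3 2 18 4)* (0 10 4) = (0 5 3 2 18)(4 10) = [5, 1, 18, 2, 10, 3, 6, 7, 8, 9, 4, 11, 12, 13, 14, 15, 16, 17, 0]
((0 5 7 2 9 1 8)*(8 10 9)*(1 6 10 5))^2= ((0 1 5 7 2 8)(6 10 9))^2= (0 5 2)(1 7 8)(6 9 10)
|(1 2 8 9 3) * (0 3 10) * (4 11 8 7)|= 10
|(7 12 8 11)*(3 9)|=4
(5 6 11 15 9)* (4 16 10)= (4 16 10)(5 6 11 15 9)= [0, 1, 2, 3, 16, 6, 11, 7, 8, 5, 4, 15, 12, 13, 14, 9, 10]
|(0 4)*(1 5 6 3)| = 4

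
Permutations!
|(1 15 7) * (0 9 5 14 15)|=7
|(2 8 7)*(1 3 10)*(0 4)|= |(0 4)(1 3 10)(2 8 7)|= 6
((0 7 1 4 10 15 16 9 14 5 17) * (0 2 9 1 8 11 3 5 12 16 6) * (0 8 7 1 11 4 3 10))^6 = ((0 1 3 5 17 2 9 14 12 16 11 10 15 6 8 4))^6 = (0 9 15 3 12 8 17 11)(1 14 6 5 16 4 2 10)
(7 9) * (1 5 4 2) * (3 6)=(1 5 4 2)(3 6)(7 9)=[0, 5, 1, 6, 2, 4, 3, 9, 8, 7]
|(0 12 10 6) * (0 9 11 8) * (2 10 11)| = |(0 12 11 8)(2 10 6 9)| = 4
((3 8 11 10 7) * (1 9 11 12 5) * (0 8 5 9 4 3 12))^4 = (7 10 11 9 12)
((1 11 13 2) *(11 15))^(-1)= (1 2 13 11 15)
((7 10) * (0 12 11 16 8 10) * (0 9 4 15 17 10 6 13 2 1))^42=(17)(0 13 16)(1 6 11)(2 8 12)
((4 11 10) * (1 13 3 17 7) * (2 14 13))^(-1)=((1 2 14 13 3 17 7)(4 11 10))^(-1)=(1 7 17 3 13 14 2)(4 10 11)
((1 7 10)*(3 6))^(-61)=(1 10 7)(3 6)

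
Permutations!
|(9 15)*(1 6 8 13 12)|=10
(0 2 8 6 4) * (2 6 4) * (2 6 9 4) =(0 9 4)(2 8) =[9, 1, 8, 3, 0, 5, 6, 7, 2, 4]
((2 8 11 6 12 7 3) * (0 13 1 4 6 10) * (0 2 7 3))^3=(0 4 3 13 6 7 1 12)(2 10 11 8)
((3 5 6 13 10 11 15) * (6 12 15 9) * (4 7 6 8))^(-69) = ((3 5 12 15)(4 7 6 13 10 11 9 8))^(-69) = (3 15 12 5)(4 13 9 7 10 8 6 11)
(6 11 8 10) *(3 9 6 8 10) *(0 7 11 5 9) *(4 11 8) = (0 7 8 3)(4 11 10)(5 9 6) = [7, 1, 2, 0, 11, 9, 5, 8, 3, 6, 4, 10]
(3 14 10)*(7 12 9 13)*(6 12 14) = [0, 1, 2, 6, 4, 5, 12, 14, 8, 13, 3, 11, 9, 7, 10] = (3 6 12 9 13 7 14 10)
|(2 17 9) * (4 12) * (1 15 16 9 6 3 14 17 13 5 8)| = 8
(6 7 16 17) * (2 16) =[0, 1, 16, 3, 4, 5, 7, 2, 8, 9, 10, 11, 12, 13, 14, 15, 17, 6] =(2 16 17 6 7)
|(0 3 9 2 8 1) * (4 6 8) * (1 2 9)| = 12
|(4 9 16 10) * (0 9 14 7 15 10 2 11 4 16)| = |(0 9)(2 11 4 14 7 15 10 16)| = 8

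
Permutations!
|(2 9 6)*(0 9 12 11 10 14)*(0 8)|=|(0 9 6 2 12 11 10 14 8)|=9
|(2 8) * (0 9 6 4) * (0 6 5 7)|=4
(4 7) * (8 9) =(4 7)(8 9) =[0, 1, 2, 3, 7, 5, 6, 4, 9, 8]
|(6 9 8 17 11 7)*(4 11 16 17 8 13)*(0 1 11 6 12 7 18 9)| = |(0 1 11 18 9 13 4 6)(7 12)(16 17)| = 8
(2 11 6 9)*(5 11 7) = [0, 1, 7, 3, 4, 11, 9, 5, 8, 2, 10, 6] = (2 7 5 11 6 9)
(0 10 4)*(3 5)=(0 10 4)(3 5)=[10, 1, 2, 5, 0, 3, 6, 7, 8, 9, 4]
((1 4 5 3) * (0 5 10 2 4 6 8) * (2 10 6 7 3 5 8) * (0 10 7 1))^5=(10)(2 6 4)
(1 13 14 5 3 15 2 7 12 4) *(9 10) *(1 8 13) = [0, 1, 7, 15, 8, 3, 6, 12, 13, 10, 9, 11, 4, 14, 5, 2] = (2 7 12 4 8 13 14 5 3 15)(9 10)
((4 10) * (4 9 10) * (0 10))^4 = ((0 10 9))^4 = (0 10 9)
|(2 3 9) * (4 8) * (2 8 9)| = |(2 3)(4 9 8)| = 6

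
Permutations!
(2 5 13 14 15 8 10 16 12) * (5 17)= (2 17 5 13 14 15 8 10 16 12)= [0, 1, 17, 3, 4, 13, 6, 7, 10, 9, 16, 11, 2, 14, 15, 8, 12, 5]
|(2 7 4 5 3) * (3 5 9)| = |(2 7 4 9 3)| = 5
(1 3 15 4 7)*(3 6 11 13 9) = [0, 6, 2, 15, 7, 5, 11, 1, 8, 3, 10, 13, 12, 9, 14, 4] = (1 6 11 13 9 3 15 4 7)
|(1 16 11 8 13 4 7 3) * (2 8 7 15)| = 5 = |(1 16 11 7 3)(2 8 13 4 15)|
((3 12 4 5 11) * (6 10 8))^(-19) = ((3 12 4 5 11)(6 10 8))^(-19) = (3 12 4 5 11)(6 8 10)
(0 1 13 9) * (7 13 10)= (0 1 10 7 13 9)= [1, 10, 2, 3, 4, 5, 6, 13, 8, 0, 7, 11, 12, 9]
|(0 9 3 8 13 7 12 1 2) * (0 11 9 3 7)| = |(0 3 8 13)(1 2 11 9 7 12)| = 12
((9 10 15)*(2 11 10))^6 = ((2 11 10 15 9))^6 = (2 11 10 15 9)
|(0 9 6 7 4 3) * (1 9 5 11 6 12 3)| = 10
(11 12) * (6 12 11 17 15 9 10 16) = (6 12 17 15 9 10 16) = [0, 1, 2, 3, 4, 5, 12, 7, 8, 10, 16, 11, 17, 13, 14, 9, 6, 15]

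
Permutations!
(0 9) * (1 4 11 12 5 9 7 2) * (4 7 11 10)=(0 11 12 5 9)(1 7 2)(4 10)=[11, 7, 1, 3, 10, 9, 6, 2, 8, 0, 4, 12, 5]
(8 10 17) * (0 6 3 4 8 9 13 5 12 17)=(0 6 3 4 8 10)(5 12 17 9 13)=[6, 1, 2, 4, 8, 12, 3, 7, 10, 13, 0, 11, 17, 5, 14, 15, 16, 9]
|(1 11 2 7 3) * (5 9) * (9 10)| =15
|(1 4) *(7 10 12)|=6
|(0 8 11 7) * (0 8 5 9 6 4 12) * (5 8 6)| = |(0 8 11 7 6 4 12)(5 9)| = 14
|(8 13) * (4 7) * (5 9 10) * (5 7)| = 10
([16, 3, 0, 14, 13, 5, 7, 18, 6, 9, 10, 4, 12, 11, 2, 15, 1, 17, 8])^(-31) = (0 2 14 3 1 16)(4 11 13)(6 7 18 8)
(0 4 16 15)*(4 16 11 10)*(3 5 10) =(0 16 15)(3 5 10 4 11) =[16, 1, 2, 5, 11, 10, 6, 7, 8, 9, 4, 3, 12, 13, 14, 0, 15]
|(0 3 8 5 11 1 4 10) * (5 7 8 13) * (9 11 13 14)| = 8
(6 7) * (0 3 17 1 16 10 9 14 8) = (0 3 17 1 16 10 9 14 8)(6 7) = [3, 16, 2, 17, 4, 5, 7, 6, 0, 14, 9, 11, 12, 13, 8, 15, 10, 1]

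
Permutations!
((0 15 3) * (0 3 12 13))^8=(15)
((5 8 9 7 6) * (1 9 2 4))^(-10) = (1 2 5 7)(4 8 6 9)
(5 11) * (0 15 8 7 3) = (0 15 8 7 3)(5 11) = [15, 1, 2, 0, 4, 11, 6, 3, 7, 9, 10, 5, 12, 13, 14, 8]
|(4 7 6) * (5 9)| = |(4 7 6)(5 9)| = 6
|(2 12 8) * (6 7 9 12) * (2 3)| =7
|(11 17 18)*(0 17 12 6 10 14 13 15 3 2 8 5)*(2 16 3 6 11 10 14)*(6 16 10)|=26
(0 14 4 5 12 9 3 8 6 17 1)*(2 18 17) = (0 14 4 5 12 9 3 8 6 2 18 17 1) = [14, 0, 18, 8, 5, 12, 2, 7, 6, 3, 10, 11, 9, 13, 4, 15, 16, 1, 17]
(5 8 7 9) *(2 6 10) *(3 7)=(2 6 10)(3 7 9 5 8)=[0, 1, 6, 7, 4, 8, 10, 9, 3, 5, 2]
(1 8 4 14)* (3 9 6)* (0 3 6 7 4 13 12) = (0 3 9 7 4 14 1 8 13 12) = [3, 8, 2, 9, 14, 5, 6, 4, 13, 7, 10, 11, 0, 12, 1]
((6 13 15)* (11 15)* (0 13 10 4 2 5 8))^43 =(0 15 4 8 11 10 5 13 6 2)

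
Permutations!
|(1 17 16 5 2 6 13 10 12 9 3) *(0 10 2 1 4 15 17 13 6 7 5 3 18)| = |(0 10 12 9 18)(1 13 2 7 5)(3 4 15 17 16)| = 5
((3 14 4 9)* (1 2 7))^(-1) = (1 7 2)(3 9 4 14) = ((1 2 7)(3 14 4 9))^(-1)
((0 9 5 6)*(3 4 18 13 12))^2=(0 5)(3 18 12 4 13)(6 9)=((0 9 5 6)(3 4 18 13 12))^2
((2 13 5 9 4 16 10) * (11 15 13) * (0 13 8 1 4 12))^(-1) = (0 12 9 5 13)(1 8 15 11 2 10 16 4)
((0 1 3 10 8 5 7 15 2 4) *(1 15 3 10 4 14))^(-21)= ((0 15 2 14 1 10 8 5 7 3 4))^(-21)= (0 15 2 14 1 10 8 5 7 3 4)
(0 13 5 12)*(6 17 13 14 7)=(0 14 7 6 17 13 5 12)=[14, 1, 2, 3, 4, 12, 17, 6, 8, 9, 10, 11, 0, 5, 7, 15, 16, 13]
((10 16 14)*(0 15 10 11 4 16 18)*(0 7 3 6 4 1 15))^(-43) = (1 15 10 18 7 3 6 4 16 14 11)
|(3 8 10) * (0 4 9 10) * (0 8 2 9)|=|(0 4)(2 9 10 3)|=4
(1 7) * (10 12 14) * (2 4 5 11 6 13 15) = (1 7)(2 4 5 11 6 13 15)(10 12 14) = [0, 7, 4, 3, 5, 11, 13, 1, 8, 9, 12, 6, 14, 15, 10, 2]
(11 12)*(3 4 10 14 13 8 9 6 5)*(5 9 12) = [0, 1, 2, 4, 10, 3, 9, 7, 12, 6, 14, 5, 11, 8, 13] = (3 4 10 14 13 8 12 11 5)(6 9)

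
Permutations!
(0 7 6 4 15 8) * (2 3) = (0 7 6 4 15 8)(2 3) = [7, 1, 3, 2, 15, 5, 4, 6, 0, 9, 10, 11, 12, 13, 14, 8]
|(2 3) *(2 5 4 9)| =5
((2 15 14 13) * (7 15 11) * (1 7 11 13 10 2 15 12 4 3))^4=((1 7 12 4 3)(2 13 15 14 10))^4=(1 3 4 12 7)(2 10 14 15 13)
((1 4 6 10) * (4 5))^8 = (1 6 5 10 4)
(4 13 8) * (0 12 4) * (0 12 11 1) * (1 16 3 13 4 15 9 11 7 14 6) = (0 7 14 6 1)(3 13 8 12 15 9 11 16) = [7, 0, 2, 13, 4, 5, 1, 14, 12, 11, 10, 16, 15, 8, 6, 9, 3]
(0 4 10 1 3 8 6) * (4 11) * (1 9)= [11, 3, 2, 8, 10, 5, 0, 7, 6, 1, 9, 4]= (0 11 4 10 9 1 3 8 6)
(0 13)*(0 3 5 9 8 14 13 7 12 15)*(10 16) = (0 7 12 15)(3 5 9 8 14 13)(10 16) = [7, 1, 2, 5, 4, 9, 6, 12, 14, 8, 16, 11, 15, 3, 13, 0, 10]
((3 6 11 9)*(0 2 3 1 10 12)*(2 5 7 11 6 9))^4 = (0 2 10 7 9)(1 5 3 12 11)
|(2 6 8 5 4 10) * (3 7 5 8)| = |(2 6 3 7 5 4 10)| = 7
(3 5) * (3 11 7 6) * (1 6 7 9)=(1 6 3 5 11 9)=[0, 6, 2, 5, 4, 11, 3, 7, 8, 1, 10, 9]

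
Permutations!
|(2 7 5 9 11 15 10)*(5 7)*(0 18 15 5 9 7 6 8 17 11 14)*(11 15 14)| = |(0 18 14)(2 9 11 5 7 6 8 17 15 10)| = 30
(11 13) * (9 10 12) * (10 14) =(9 14 10 12)(11 13) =[0, 1, 2, 3, 4, 5, 6, 7, 8, 14, 12, 13, 9, 11, 10]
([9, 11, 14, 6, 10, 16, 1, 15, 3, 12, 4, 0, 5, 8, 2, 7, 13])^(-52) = (0 5 8 1 9 16 3 11 12 13 6)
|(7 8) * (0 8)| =3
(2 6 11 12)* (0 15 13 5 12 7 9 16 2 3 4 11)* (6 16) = (0 15 13 5 12 3 4 11 7 9 6)(2 16) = [15, 1, 16, 4, 11, 12, 0, 9, 8, 6, 10, 7, 3, 5, 14, 13, 2]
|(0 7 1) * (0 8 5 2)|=6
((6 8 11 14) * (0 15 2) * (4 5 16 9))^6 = (4 16)(5 9)(6 11)(8 14)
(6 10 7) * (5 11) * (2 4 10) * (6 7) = (2 4 10 6)(5 11) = [0, 1, 4, 3, 10, 11, 2, 7, 8, 9, 6, 5]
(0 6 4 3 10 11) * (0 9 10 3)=(0 6 4)(9 10 11)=[6, 1, 2, 3, 0, 5, 4, 7, 8, 10, 11, 9]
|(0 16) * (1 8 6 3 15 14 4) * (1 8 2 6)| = 8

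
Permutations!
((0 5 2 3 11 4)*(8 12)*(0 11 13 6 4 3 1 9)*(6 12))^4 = ((0 5 2 1 9)(3 13 12 8 6 4 11))^4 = (0 9 1 2 5)(3 6 13 4 12 11 8)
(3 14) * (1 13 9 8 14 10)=(1 13 9 8 14 3 10)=[0, 13, 2, 10, 4, 5, 6, 7, 14, 8, 1, 11, 12, 9, 3]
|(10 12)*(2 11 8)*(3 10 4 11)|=|(2 3 10 12 4 11 8)|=7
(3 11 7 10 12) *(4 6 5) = [0, 1, 2, 11, 6, 4, 5, 10, 8, 9, 12, 7, 3] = (3 11 7 10 12)(4 6 5)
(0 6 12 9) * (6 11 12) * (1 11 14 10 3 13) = (0 14 10 3 13 1 11 12 9) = [14, 11, 2, 13, 4, 5, 6, 7, 8, 0, 3, 12, 9, 1, 10]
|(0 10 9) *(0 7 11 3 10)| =|(3 10 9 7 11)| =5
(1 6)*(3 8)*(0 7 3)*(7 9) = [9, 6, 2, 8, 4, 5, 1, 3, 0, 7] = (0 9 7 3 8)(1 6)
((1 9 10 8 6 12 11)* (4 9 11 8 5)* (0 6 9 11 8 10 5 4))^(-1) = (0 5 9 8 1 11 4 10 12 6)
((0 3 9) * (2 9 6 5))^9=(0 5)(2 3)(6 9)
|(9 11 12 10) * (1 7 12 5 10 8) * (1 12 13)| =12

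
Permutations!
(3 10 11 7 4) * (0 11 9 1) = (0 11 7 4 3 10 9 1) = [11, 0, 2, 10, 3, 5, 6, 4, 8, 1, 9, 7]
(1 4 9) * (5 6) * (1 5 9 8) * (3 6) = (1 4 8)(3 6 9 5) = [0, 4, 2, 6, 8, 3, 9, 7, 1, 5]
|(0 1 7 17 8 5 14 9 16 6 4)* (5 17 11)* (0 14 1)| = 20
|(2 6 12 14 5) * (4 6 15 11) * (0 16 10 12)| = 11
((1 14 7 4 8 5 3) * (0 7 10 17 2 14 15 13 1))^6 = (2 10)(14 17)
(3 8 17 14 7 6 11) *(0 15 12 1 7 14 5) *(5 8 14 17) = (0 15 12 1 7 6 11 3 14 17 8 5) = [15, 7, 2, 14, 4, 0, 11, 6, 5, 9, 10, 3, 1, 13, 17, 12, 16, 8]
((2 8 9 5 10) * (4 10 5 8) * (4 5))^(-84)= (10)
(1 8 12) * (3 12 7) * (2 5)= (1 8 7 3 12)(2 5)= [0, 8, 5, 12, 4, 2, 6, 3, 7, 9, 10, 11, 1]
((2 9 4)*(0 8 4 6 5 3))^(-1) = (0 3 5 6 9 2 4 8)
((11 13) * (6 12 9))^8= (13)(6 9 12)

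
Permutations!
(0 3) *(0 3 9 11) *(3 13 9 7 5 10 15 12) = (0 7 5 10 15 12 3 13 9 11) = [7, 1, 2, 13, 4, 10, 6, 5, 8, 11, 15, 0, 3, 9, 14, 12]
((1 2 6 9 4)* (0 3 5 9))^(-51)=((0 3 5 9 4 1 2 6))^(-51)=(0 1 5 6 4 3 2 9)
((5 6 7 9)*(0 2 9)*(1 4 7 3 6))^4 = (0 1 2 4 9 7 5)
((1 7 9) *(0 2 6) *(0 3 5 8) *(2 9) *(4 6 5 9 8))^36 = (1 4)(2 3)(5 9)(6 7)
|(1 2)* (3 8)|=2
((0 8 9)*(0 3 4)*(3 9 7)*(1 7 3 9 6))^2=(0 3)(1 9)(4 8)(6 7)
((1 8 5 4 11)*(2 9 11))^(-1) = ((1 8 5 4 2 9 11))^(-1) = (1 11 9 2 4 5 8)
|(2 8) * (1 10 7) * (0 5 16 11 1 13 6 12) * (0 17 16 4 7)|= 12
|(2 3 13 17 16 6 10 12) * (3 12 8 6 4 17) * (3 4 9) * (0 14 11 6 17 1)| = |(0 14 11 6 10 8 17 16 9 3 13 4 1)(2 12)| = 26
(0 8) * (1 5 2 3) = (0 8)(1 5 2 3) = [8, 5, 3, 1, 4, 2, 6, 7, 0]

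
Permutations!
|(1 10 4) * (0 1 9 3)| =|(0 1 10 4 9 3)| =6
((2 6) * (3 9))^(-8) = ((2 6)(3 9))^(-8) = (9)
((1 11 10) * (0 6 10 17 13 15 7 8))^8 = (0 7 13 11 10)(1 6 8 15 17)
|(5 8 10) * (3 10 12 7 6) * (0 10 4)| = 9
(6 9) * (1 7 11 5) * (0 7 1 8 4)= [7, 1, 2, 3, 0, 8, 9, 11, 4, 6, 10, 5]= (0 7 11 5 8 4)(6 9)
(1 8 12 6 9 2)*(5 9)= (1 8 12 6 5 9 2)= [0, 8, 1, 3, 4, 9, 5, 7, 12, 2, 10, 11, 6]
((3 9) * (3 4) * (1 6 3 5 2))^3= ((1 6 3 9 4 5 2))^3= (1 9 2 3 5 6 4)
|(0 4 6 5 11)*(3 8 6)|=|(0 4 3 8 6 5 11)|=7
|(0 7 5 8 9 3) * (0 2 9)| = |(0 7 5 8)(2 9 3)| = 12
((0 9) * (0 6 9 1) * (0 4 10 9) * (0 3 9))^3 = (0 10 4 1)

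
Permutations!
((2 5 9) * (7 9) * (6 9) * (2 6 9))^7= (2 7 6 5 9)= ((2 5 7 9 6))^7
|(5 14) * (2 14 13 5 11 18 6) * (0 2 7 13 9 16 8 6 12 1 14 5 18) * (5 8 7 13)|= 20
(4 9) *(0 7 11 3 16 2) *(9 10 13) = (0 7 11 3 16 2)(4 10 13 9) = [7, 1, 0, 16, 10, 5, 6, 11, 8, 4, 13, 3, 12, 9, 14, 15, 2]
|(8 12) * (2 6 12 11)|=|(2 6 12 8 11)|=5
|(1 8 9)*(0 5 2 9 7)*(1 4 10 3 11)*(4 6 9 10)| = 18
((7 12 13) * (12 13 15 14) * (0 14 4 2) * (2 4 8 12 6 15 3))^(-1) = (0 2 3 12 8 15 6 14)(7 13) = ((0 14 6 15 8 12 3 2)(7 13))^(-1)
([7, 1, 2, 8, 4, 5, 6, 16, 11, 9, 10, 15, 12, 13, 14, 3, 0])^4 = [7, 1, 2, 3, 4, 5, 6, 16, 8, 9, 10, 11, 12, 13, 14, 15, 0]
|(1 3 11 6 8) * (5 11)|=|(1 3 5 11 6 8)|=6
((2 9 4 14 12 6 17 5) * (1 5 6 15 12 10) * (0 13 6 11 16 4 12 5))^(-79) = (0 13 6 17 11 16 4 14 10 1)(2 9 12 15 5)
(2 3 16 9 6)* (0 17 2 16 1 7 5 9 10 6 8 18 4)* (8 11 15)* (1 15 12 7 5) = [17, 5, 3, 15, 0, 9, 16, 1, 18, 11, 6, 12, 7, 13, 14, 8, 10, 2, 4] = (0 17 2 3 15 8 18 4)(1 5 9 11 12 7)(6 16 10)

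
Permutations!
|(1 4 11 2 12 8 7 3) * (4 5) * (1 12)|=20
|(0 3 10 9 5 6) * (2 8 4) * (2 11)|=12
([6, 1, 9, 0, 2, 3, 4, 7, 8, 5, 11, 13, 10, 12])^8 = (13)(0 6 4 2 9 5 3)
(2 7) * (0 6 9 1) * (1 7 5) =[6, 0, 5, 3, 4, 1, 9, 2, 8, 7] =(0 6 9 7 2 5 1)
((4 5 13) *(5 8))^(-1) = (4 13 5 8)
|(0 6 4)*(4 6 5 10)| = |(0 5 10 4)| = 4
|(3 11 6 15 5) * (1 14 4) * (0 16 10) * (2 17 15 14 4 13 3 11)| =|(0 16 10)(1 4)(2 17 15 5 11 6 14 13 3)| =18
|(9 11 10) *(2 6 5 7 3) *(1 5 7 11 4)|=12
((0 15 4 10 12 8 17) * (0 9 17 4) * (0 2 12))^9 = (0 2 8 10 15 12 4)(9 17)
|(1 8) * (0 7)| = |(0 7)(1 8)| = 2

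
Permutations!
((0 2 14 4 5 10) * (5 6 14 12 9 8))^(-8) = ((0 2 12 9 8 5 10)(4 6 14))^(-8) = (0 10 5 8 9 12 2)(4 6 14)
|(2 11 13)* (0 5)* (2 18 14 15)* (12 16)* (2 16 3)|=|(0 5)(2 11 13 18 14 15 16 12 3)|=18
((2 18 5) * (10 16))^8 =((2 18 5)(10 16))^8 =(2 5 18)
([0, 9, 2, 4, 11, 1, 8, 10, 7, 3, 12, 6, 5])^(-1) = (1 5 12 10 7 8 6 11 4 3 9)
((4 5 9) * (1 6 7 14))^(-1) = ((1 6 7 14)(4 5 9))^(-1) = (1 14 7 6)(4 9 5)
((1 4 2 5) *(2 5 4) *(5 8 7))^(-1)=((1 2 4 8 7 5))^(-1)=(1 5 7 8 4 2)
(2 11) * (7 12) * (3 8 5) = (2 11)(3 8 5)(7 12) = [0, 1, 11, 8, 4, 3, 6, 12, 5, 9, 10, 2, 7]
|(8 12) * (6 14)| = 2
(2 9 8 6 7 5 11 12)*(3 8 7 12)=(2 9 7 5 11 3 8 6 12)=[0, 1, 9, 8, 4, 11, 12, 5, 6, 7, 10, 3, 2]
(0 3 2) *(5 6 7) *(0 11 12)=(0 3 2 11 12)(5 6 7)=[3, 1, 11, 2, 4, 6, 7, 5, 8, 9, 10, 12, 0]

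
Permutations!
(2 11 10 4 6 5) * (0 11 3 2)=[11, 1, 3, 2, 6, 0, 5, 7, 8, 9, 4, 10]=(0 11 10 4 6 5)(2 3)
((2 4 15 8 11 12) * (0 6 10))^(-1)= (0 10 6)(2 12 11 8 15 4)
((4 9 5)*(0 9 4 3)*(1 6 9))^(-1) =(0 3 5 9 6 1)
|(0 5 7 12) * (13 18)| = |(0 5 7 12)(13 18)| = 4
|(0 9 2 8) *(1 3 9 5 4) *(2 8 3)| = 8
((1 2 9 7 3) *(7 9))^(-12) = ((9)(1 2 7 3))^(-12) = (9)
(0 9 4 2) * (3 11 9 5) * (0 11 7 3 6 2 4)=(0 5 6 2 11 9)(3 7)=[5, 1, 11, 7, 4, 6, 2, 3, 8, 0, 10, 9]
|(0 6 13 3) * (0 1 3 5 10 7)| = 6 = |(0 6 13 5 10 7)(1 3)|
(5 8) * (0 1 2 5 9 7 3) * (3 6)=(0 1 2 5 8 9 7 6 3)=[1, 2, 5, 0, 4, 8, 3, 6, 9, 7]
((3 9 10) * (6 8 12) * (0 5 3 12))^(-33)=(0 8 6 12 10 9 3 5)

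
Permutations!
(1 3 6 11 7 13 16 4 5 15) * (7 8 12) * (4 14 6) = (1 3 4 5 15)(6 11 8 12 7 13 16 14) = [0, 3, 2, 4, 5, 15, 11, 13, 12, 9, 10, 8, 7, 16, 6, 1, 14]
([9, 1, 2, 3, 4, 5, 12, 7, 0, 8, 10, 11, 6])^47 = [8, 1, 2, 3, 4, 5, 12, 7, 9, 0, 10, 11, 6]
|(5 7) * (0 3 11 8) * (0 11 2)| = 6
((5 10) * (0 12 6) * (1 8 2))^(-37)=(0 6 12)(1 2 8)(5 10)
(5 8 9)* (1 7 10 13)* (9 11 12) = (1 7 10 13)(5 8 11 12 9) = [0, 7, 2, 3, 4, 8, 6, 10, 11, 5, 13, 12, 9, 1]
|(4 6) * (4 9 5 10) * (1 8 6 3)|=8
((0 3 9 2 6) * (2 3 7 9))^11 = (0 6 2 3 9 7)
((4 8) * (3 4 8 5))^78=(8)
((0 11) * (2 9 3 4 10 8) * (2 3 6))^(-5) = (0 11)(2 9 6)(3 8 10 4)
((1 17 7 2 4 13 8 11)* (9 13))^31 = ((1 17 7 2 4 9 13 8 11))^31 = (1 4 11 2 8 7 13 17 9)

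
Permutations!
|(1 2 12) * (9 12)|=|(1 2 9 12)|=4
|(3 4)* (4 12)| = |(3 12 4)| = 3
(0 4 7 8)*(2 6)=(0 4 7 8)(2 6)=[4, 1, 6, 3, 7, 5, 2, 8, 0]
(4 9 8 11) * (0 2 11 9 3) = (0 2 11 4 3)(8 9) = [2, 1, 11, 0, 3, 5, 6, 7, 9, 8, 10, 4]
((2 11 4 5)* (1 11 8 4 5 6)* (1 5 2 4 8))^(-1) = (1 2 11)(4 5 6)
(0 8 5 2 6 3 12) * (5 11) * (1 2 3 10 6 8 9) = [9, 2, 8, 12, 4, 3, 10, 7, 11, 1, 6, 5, 0] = (0 9 1 2 8 11 5 3 12)(6 10)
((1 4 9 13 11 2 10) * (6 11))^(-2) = (1 2 6 9)(4 10 11 13) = ((1 4 9 13 6 11 2 10))^(-2)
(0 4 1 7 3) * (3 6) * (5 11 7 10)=(0 4 1 10 5 11 7 6 3)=[4, 10, 2, 0, 1, 11, 3, 6, 8, 9, 5, 7]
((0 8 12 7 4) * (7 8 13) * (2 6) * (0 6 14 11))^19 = ((0 13 7 4 6 2 14 11)(8 12))^19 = (0 4 14 13 6 11 7 2)(8 12)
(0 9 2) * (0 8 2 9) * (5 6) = (9)(2 8)(5 6) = [0, 1, 8, 3, 4, 6, 5, 7, 2, 9]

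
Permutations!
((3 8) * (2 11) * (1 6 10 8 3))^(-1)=((1 6 10 8)(2 11))^(-1)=(1 8 10 6)(2 11)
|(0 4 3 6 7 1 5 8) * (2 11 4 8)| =8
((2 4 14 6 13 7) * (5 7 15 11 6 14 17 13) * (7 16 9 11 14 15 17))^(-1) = ((2 4 7)(5 16 9 11 6)(13 17)(14 15))^(-1) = (2 7 4)(5 6 11 9 16)(13 17)(14 15)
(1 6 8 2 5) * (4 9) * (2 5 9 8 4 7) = (1 6 4 8 5)(2 9 7) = [0, 6, 9, 3, 8, 1, 4, 2, 5, 7]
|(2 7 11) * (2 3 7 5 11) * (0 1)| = |(0 1)(2 5 11 3 7)| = 10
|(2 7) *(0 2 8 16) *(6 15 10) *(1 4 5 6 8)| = 11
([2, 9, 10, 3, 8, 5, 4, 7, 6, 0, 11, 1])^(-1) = (0 9 1 11 10 2)(4 6 8)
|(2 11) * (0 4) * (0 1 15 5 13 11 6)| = |(0 4 1 15 5 13 11 2 6)| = 9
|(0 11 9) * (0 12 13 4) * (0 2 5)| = 8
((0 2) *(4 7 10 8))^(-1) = ((0 2)(4 7 10 8))^(-1) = (0 2)(4 8 10 7)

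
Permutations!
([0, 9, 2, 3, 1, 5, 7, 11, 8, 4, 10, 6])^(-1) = (1 4 9)(6 11 7)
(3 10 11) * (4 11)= (3 10 4 11)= [0, 1, 2, 10, 11, 5, 6, 7, 8, 9, 4, 3]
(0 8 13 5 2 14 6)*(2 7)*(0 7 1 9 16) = [8, 9, 14, 3, 4, 1, 7, 2, 13, 16, 10, 11, 12, 5, 6, 15, 0] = (0 8 13 5 1 9 16)(2 14 6 7)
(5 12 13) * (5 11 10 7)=(5 12 13 11 10 7)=[0, 1, 2, 3, 4, 12, 6, 5, 8, 9, 7, 10, 13, 11]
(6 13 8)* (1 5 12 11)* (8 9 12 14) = [0, 5, 2, 3, 4, 14, 13, 7, 6, 12, 10, 1, 11, 9, 8] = (1 5 14 8 6 13 9 12 11)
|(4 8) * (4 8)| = |(8)| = 1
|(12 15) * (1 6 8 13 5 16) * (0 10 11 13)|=|(0 10 11 13 5 16 1 6 8)(12 15)|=18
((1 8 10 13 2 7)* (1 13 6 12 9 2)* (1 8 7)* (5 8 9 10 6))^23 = ((1 7 13 9 2)(5 8 6 12 10))^23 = (1 9 7 2 13)(5 12 8 10 6)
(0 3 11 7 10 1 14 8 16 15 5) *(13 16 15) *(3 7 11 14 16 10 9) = [7, 16, 2, 14, 4, 0, 6, 9, 15, 3, 1, 11, 12, 10, 8, 5, 13] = (0 7 9 3 14 8 15 5)(1 16 13 10)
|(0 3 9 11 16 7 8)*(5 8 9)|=4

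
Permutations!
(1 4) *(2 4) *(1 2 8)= (1 8)(2 4)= [0, 8, 4, 3, 2, 5, 6, 7, 1]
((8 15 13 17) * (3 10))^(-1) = ((3 10)(8 15 13 17))^(-1) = (3 10)(8 17 13 15)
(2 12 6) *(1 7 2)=[0, 7, 12, 3, 4, 5, 1, 2, 8, 9, 10, 11, 6]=(1 7 2 12 6)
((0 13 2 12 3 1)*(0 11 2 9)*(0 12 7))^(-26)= ((0 13 9 12 3 1 11 2 7))^(-26)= (0 13 9 12 3 1 11 2 7)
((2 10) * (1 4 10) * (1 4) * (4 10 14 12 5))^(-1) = ((2 10)(4 14 12 5))^(-1) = (2 10)(4 5 12 14)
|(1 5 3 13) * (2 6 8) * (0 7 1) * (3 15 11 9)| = 9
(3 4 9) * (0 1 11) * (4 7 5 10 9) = (0 1 11)(3 7 5 10 9) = [1, 11, 2, 7, 4, 10, 6, 5, 8, 3, 9, 0]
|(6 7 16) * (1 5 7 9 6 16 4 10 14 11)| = |(16)(1 5 7 4 10 14 11)(6 9)| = 14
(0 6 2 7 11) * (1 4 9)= [6, 4, 7, 3, 9, 5, 2, 11, 8, 1, 10, 0]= (0 6 2 7 11)(1 4 9)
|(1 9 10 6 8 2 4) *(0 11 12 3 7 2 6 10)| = 18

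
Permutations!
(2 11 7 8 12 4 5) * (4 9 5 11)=[0, 1, 4, 3, 11, 2, 6, 8, 12, 5, 10, 7, 9]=(2 4 11 7 8 12 9 5)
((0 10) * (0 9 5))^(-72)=(10)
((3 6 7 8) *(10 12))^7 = ((3 6 7 8)(10 12))^7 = (3 8 7 6)(10 12)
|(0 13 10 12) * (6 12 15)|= |(0 13 10 15 6 12)|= 6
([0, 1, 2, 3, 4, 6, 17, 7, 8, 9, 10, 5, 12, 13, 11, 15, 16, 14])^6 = [0, 1, 2, 3, 4, 6, 17, 7, 8, 9, 10, 5, 12, 13, 11, 15, 16, 14]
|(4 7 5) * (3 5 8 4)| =|(3 5)(4 7 8)| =6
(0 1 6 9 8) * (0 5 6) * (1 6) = [6, 0, 2, 3, 4, 1, 9, 7, 5, 8] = (0 6 9 8 5 1)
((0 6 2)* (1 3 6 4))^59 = ((0 4 1 3 6 2))^59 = (0 2 6 3 1 4)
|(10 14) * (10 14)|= 1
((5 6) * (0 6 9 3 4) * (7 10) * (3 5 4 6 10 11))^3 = (0 11 4 7 6 10 3)(5 9) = ((0 10 7 11 3 6 4)(5 9))^3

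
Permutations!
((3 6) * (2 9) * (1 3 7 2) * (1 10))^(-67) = ((1 3 6 7 2 9 10))^(-67) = (1 7 10 6 9 3 2)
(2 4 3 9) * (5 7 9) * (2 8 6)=[0, 1, 4, 5, 3, 7, 2, 9, 6, 8]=(2 4 3 5 7 9 8 6)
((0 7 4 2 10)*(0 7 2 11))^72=((0 2 10 7 4 11))^72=(11)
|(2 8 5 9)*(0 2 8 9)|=5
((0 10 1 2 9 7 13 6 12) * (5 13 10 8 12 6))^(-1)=((0 8 12)(1 2 9 7 10)(5 13))^(-1)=(0 12 8)(1 10 7 9 2)(5 13)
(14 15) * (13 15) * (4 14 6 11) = (4 14 13 15 6 11) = [0, 1, 2, 3, 14, 5, 11, 7, 8, 9, 10, 4, 12, 15, 13, 6]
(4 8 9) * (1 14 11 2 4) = [0, 14, 4, 3, 8, 5, 6, 7, 9, 1, 10, 2, 12, 13, 11] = (1 14 11 2 4 8 9)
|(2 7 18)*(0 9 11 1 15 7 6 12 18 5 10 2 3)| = |(0 9 11 1 15 7 5 10 2 6 12 18 3)| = 13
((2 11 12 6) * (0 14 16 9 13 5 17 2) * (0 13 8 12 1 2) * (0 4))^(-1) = ((0 14 16 9 8 12 6 13 5 17 4)(1 2 11))^(-1) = (0 4 17 5 13 6 12 8 9 16 14)(1 11 2)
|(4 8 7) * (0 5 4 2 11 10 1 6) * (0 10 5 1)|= |(0 1 6 10)(2 11 5 4 8 7)|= 12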